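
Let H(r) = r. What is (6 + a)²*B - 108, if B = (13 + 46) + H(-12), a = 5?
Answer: 5579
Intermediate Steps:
B = 47 (B = (13 + 46) - 12 = 59 - 12 = 47)
(6 + a)²*B - 108 = (6 + 5)²*47 - 108 = 11²*47 - 108 = 121*47 - 108 = 5687 - 108 = 5579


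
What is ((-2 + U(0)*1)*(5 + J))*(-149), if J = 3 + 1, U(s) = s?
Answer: 2682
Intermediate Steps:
J = 4
((-2 + U(0)*1)*(5 + J))*(-149) = ((-2 + 0*1)*(5 + 4))*(-149) = ((-2 + 0)*9)*(-149) = -2*9*(-149) = -18*(-149) = 2682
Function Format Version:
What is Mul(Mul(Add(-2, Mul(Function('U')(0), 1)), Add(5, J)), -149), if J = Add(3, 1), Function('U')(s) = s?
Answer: 2682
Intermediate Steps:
J = 4
Mul(Mul(Add(-2, Mul(Function('U')(0), 1)), Add(5, J)), -149) = Mul(Mul(Add(-2, Mul(0, 1)), Add(5, 4)), -149) = Mul(Mul(Add(-2, 0), 9), -149) = Mul(Mul(-2, 9), -149) = Mul(-18, -149) = 2682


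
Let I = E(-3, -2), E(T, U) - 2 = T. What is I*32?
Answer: -32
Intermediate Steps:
E(T, U) = 2 + T
I = -1 (I = 2 - 3 = -1)
I*32 = -1*32 = -32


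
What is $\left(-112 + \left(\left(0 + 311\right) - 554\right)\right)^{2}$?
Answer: $126025$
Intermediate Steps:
$\left(-112 + \left(\left(0 + 311\right) - 554\right)\right)^{2} = \left(-112 + \left(311 - 554\right)\right)^{2} = \left(-112 - 243\right)^{2} = \left(-355\right)^{2} = 126025$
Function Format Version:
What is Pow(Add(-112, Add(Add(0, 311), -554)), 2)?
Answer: 126025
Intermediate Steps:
Pow(Add(-112, Add(Add(0, 311), -554)), 2) = Pow(Add(-112, Add(311, -554)), 2) = Pow(Add(-112, -243), 2) = Pow(-355, 2) = 126025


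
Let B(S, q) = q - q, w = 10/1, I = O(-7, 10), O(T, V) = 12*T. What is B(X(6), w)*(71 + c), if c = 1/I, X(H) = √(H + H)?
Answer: 0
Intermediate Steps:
I = -84 (I = 12*(-7) = -84)
X(H) = √2*√H (X(H) = √(2*H) = √2*√H)
w = 10 (w = 10*1 = 10)
B(S, q) = 0
c = -1/84 (c = 1/(-84) = -1/84 ≈ -0.011905)
B(X(6), w)*(71 + c) = 0*(71 - 1/84) = 0*(5963/84) = 0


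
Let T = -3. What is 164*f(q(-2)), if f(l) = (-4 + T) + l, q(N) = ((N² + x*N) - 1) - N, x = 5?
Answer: -1968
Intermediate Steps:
q(N) = -1 + N² + 4*N (q(N) = ((N² + 5*N) - 1) - N = (-1 + N² + 5*N) - N = -1 + N² + 4*N)
f(l) = -7 + l (f(l) = (-4 - 3) + l = -7 + l)
164*f(q(-2)) = 164*(-7 + (-1 + (-2)² + 4*(-2))) = 164*(-7 + (-1 + 4 - 8)) = 164*(-7 - 5) = 164*(-12) = -1968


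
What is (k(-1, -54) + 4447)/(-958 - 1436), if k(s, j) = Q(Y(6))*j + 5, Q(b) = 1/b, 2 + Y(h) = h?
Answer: -2959/1596 ≈ -1.8540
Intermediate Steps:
Y(h) = -2 + h
Q(b) = 1/b
k(s, j) = 5 + j/4 (k(s, j) = j/(-2 + 6) + 5 = j/4 + 5 = 5 + j/4)
(k(-1, -54) + 4447)/(-958 - 1436) = ((5 + (¼)*(-54)) + 4447)/(-958 - 1436) = ((5 - 27/2) + 4447)/(-2394) = (-17/2 + 4447)*(-1/2394) = (8877/2)*(-1/2394) = -2959/1596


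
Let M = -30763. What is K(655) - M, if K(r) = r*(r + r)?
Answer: 888813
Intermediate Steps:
K(r) = 2*r² (K(r) = r*(2*r) = 2*r²)
K(655) - M = 2*655² - 1*(-30763) = 2*429025 + 30763 = 858050 + 30763 = 888813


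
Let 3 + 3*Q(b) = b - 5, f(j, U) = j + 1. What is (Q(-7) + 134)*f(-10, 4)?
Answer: -1161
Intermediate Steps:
f(j, U) = 1 + j
Q(b) = -8/3 + b/3 (Q(b) = -1 + (b - 5)/3 = -1 + (-5 + b)/3 = -1 + (-5/3 + b/3) = -8/3 + b/3)
(Q(-7) + 134)*f(-10, 4) = ((-8/3 + (⅓)*(-7)) + 134)*(1 - 10) = ((-8/3 - 7/3) + 134)*(-9) = (-5 + 134)*(-9) = 129*(-9) = -1161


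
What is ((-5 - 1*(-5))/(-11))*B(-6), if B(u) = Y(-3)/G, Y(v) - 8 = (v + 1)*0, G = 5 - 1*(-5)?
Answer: 0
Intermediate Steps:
G = 10 (G = 5 + 5 = 10)
Y(v) = 8 (Y(v) = 8 + (v + 1)*0 = 8 + (1 + v)*0 = 8 + 0 = 8)
B(u) = ⅘ (B(u) = 8/10 = 8*(⅒) = ⅘)
((-5 - 1*(-5))/(-11))*B(-6) = ((-5 - 1*(-5))/(-11))*(⅘) = ((-5 + 5)*(-1/11))*(⅘) = (0*(-1/11))*(⅘) = 0*(⅘) = 0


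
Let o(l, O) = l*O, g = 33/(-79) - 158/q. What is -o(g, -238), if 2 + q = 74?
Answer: -884051/1422 ≈ -621.70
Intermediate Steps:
q = 72 (q = -2 + 74 = 72)
g = -7429/2844 (g = 33/(-79) - 158/72 = 33*(-1/79) - 158*1/72 = -33/79 - 79/36 = -7429/2844 ≈ -2.6122)
o(l, O) = O*l
-o(g, -238) = -(-238)*(-7429)/2844 = -1*884051/1422 = -884051/1422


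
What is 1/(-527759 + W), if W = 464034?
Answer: -1/63725 ≈ -1.5692e-5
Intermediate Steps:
1/(-527759 + W) = 1/(-527759 + 464034) = 1/(-63725) = -1/63725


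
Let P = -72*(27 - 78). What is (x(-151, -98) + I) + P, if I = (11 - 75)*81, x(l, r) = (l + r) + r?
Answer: -1859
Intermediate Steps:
x(l, r) = l + 2*r
I = -5184 (I = -64*81 = -5184)
P = 3672 (P = -72*(-51) = 3672)
(x(-151, -98) + I) + P = ((-151 + 2*(-98)) - 5184) + 3672 = ((-151 - 196) - 5184) + 3672 = (-347 - 5184) + 3672 = -5531 + 3672 = -1859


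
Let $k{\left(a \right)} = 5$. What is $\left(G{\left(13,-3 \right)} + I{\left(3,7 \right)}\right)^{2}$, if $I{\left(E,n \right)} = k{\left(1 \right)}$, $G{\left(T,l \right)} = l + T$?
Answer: $225$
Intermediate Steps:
$G{\left(T,l \right)} = T + l$
$I{\left(E,n \right)} = 5$
$\left(G{\left(13,-3 \right)} + I{\left(3,7 \right)}\right)^{2} = \left(\left(13 - 3\right) + 5\right)^{2} = \left(10 + 5\right)^{2} = 15^{2} = 225$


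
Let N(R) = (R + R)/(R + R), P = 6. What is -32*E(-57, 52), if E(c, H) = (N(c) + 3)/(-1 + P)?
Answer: -128/5 ≈ -25.600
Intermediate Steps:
N(R) = 1 (N(R) = (2*R)/((2*R)) = (2*R)*(1/(2*R)) = 1)
E(c, H) = ⅘ (E(c, H) = (1 + 3)/(-1 + 6) = 4/5 = (⅕)*4 = ⅘)
-32*E(-57, 52) = -32*⅘ = -128/5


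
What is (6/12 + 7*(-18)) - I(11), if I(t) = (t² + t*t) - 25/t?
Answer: -8035/22 ≈ -365.23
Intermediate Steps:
I(t) = -25/t + 2*t² (I(t) = (t² + t²) - 25/t = 2*t² - 25/t = -25/t + 2*t²)
(6/12 + 7*(-18)) - I(11) = (6/12 + 7*(-18)) - (-25 + 2*11³)/11 = (6*(1/12) - 126) - (-25 + 2*1331)/11 = (½ - 126) - (-25 + 2662)/11 = -251/2 - 2637/11 = -8035/22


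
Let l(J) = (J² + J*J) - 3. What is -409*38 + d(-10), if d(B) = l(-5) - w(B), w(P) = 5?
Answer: -15500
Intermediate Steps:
l(J) = -3 + 2*J² (l(J) = (J² + J²) - 3 = 2*J² - 3 = -3 + 2*J²)
d(B) = 42 (d(B) = (-3 + 2*(-5)²) - 1*5 = (-3 + 2*25) - 5 = (-3 + 50) - 5 = 47 - 5 = 42)
-409*38 + d(-10) = -409*38 + 42 = -15542 + 42 = -15500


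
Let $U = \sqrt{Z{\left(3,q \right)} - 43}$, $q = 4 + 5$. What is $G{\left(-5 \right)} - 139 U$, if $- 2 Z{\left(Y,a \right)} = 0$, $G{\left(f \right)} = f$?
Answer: $-5 - 139 i \sqrt{43} \approx -5.0 - 911.48 i$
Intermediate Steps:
$q = 9$
$Z{\left(Y,a \right)} = 0$ ($Z{\left(Y,a \right)} = \left(- \frac{1}{2}\right) 0 = 0$)
$U = i \sqrt{43}$ ($U = \sqrt{0 - 43} = \sqrt{-43} = i \sqrt{43} \approx 6.5574 i$)
$G{\left(-5 \right)} - 139 U = -5 - 139 i \sqrt{43}$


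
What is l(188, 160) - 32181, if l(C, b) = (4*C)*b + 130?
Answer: 88269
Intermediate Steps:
l(C, b) = 130 + 4*C*b (l(C, b) = 4*C*b + 130 = 130 + 4*C*b)
l(188, 160) - 32181 = (130 + 4*188*160) - 32181 = (130 + 120320) - 32181 = 120450 - 32181 = 88269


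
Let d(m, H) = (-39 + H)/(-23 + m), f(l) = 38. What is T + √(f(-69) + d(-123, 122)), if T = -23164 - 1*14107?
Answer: -37271 + √797890/146 ≈ -37265.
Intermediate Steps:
d(m, H) = (-39 + H)/(-23 + m)
T = -37271 (T = -23164 - 14107 = -37271)
T + √(f(-69) + d(-123, 122)) = -37271 + √(38 + (-39 + 122)/(-23 - 123)) = -37271 + √(38 + 83/(-146)) = -37271 + √(38 - 1/146*83) = -37271 + √(38 - 83/146) = -37271 + √(5465/146) = -37271 + √797890/146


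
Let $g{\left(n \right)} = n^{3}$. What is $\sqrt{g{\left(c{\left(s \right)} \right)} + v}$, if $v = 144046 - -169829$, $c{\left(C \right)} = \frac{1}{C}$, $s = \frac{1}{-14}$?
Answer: $\sqrt{311131} \approx 557.79$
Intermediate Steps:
$s = - \frac{1}{14} \approx -0.071429$
$v = 313875$ ($v = 144046 + 169829 = 313875$)
$\sqrt{g{\left(c{\left(s \right)} \right)} + v} = \sqrt{\left(\frac{1}{- \frac{1}{14}}\right)^{3} + 313875} = \sqrt{\left(-14\right)^{3} + 313875} = \sqrt{-2744 + 313875} = \sqrt{311131}$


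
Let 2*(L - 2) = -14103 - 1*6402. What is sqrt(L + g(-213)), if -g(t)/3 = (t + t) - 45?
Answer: 5*I*sqrt(1414)/2 ≈ 94.008*I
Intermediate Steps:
g(t) = 135 - 6*t (g(t) = -3*((t + t) - 45) = -3*(2*t - 45) = -3*(-45 + 2*t) = 135 - 6*t)
L = -20501/2 (L = 2 + (-14103 - 1*6402)/2 = 2 + (-14103 - 6402)/2 = 2 + (1/2)*(-20505) = 2 - 20505/2 = -20501/2 ≈ -10251.)
sqrt(L + g(-213)) = sqrt(-20501/2 + (135 - 6*(-213))) = sqrt(-20501/2 + (135 + 1278)) = sqrt(-20501/2 + 1413) = sqrt(-17675/2) = 5*I*sqrt(1414)/2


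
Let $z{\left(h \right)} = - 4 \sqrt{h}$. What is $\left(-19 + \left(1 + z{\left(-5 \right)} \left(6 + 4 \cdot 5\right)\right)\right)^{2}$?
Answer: $-53756 + 3744 i \sqrt{5} \approx -53756.0 + 8371.8 i$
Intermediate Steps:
$\left(-19 + \left(1 + z{\left(-5 \right)} \left(6 + 4 \cdot 5\right)\right)\right)^{2} = \left(-19 + \left(1 + - 4 \sqrt{-5} \left(6 + 4 \cdot 5\right)\right)\right)^{2} = \left(-19 + \left(1 + - 4 i \sqrt{5} \left(6 + 20\right)\right)\right)^{2} = \left(-19 + \left(1 + - 4 i \sqrt{5} \cdot 26\right)\right)^{2} = \left(-19 + \left(1 - 104 i \sqrt{5}\right)\right)^{2} = \left(-18 - 104 i \sqrt{5}\right)^{2}$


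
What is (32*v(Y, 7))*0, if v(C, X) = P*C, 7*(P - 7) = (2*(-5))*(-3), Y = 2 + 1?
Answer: 0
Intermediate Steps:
Y = 3
P = 79/7 (P = 7 + ((2*(-5))*(-3))/7 = 7 + (-10*(-3))/7 = 7 + (1/7)*30 = 7 + 30/7 = 79/7 ≈ 11.286)
v(C, X) = 79*C/7
(32*v(Y, 7))*0 = (32*((79/7)*3))*0 = (32*(237/7))*0 = (7584/7)*0 = 0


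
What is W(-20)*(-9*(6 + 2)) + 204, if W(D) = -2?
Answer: 348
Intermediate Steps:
W(-20)*(-9*(6 + 2)) + 204 = -(-18)*(6 + 2) + 204 = -(-18)*8 + 204 = -2*(-72) + 204 = 144 + 204 = 348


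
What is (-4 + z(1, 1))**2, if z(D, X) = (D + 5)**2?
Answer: 1024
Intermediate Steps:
z(D, X) = (5 + D)**2
(-4 + z(1, 1))**2 = (-4 + (5 + 1)**2)**2 = (-4 + 6**2)**2 = (-4 + 36)**2 = 32**2 = 1024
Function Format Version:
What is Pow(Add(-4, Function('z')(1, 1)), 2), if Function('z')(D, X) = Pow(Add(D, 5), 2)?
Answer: 1024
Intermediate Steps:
Function('z')(D, X) = Pow(Add(5, D), 2)
Pow(Add(-4, Function('z')(1, 1)), 2) = Pow(Add(-4, Pow(Add(5, 1), 2)), 2) = Pow(Add(-4, Pow(6, 2)), 2) = Pow(Add(-4, 36), 2) = Pow(32, 2) = 1024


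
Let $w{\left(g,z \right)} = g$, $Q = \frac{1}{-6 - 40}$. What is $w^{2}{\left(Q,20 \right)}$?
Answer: $\frac{1}{2116} \approx 0.00047259$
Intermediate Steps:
$Q = - \frac{1}{46}$ ($Q = \frac{1}{-46} = - \frac{1}{46} \approx -0.021739$)
$w^{2}{\left(Q,20 \right)} = \left(- \frac{1}{46}\right)^{2} = \frac{1}{2116}$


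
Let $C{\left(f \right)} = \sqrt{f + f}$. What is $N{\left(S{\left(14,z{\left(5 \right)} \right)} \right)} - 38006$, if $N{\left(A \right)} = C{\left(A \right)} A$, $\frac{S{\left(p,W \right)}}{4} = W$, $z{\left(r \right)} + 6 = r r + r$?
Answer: $-38006 + 768 \sqrt{3} \approx -36676.0$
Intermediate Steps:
$z{\left(r \right)} = -6 + r + r^{2}$ ($z{\left(r \right)} = -6 + \left(r r + r\right) = -6 + \left(r^{2} + r\right) = -6 + \left(r + r^{2}\right) = -6 + r + r^{2}$)
$S{\left(p,W \right)} = 4 W$
$C{\left(f \right)} = \sqrt{2} \sqrt{f}$ ($C{\left(f \right)} = \sqrt{2 f} = \sqrt{2} \sqrt{f}$)
$N{\left(A \right)} = \sqrt{2} A^{\frac{3}{2}}$ ($N{\left(A \right)} = \sqrt{2} \sqrt{A} A = \sqrt{2} A^{\frac{3}{2}}$)
$N{\left(S{\left(14,z{\left(5 \right)} \right)} \right)} - 38006 = \sqrt{2} \left(4 \left(-6 + 5 + 5^{2}\right)\right)^{\frac{3}{2}} - 38006 = \sqrt{2} \left(4 \left(-6 + 5 + 25\right)\right)^{\frac{3}{2}} - 38006 = \sqrt{2} \left(4 \cdot 24\right)^{\frac{3}{2}} - 38006 = \sqrt{2} \cdot 96^{\frac{3}{2}} - 38006 = \sqrt{2} \cdot 384 \sqrt{6} - 38006 = 768 \sqrt{3} - 38006 = -38006 + 768 \sqrt{3}$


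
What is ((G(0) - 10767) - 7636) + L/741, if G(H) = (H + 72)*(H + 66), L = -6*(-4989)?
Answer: -3361819/247 ≈ -13611.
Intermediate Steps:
L = 29934 (L = -1*(-29934) = 29934)
G(H) = (66 + H)*(72 + H) (G(H) = (72 + H)*(66 + H) = (66 + H)*(72 + H))
((G(0) - 10767) - 7636) + L/741 = (((4752 + 0² + 138*0) - 10767) - 7636) + 29934/741 = (((4752 + 0 + 0) - 10767) - 7636) + 29934*(1/741) = ((4752 - 10767) - 7636) + 9978/247 = (-6015 - 7636) + 9978/247 = -13651 + 9978/247 = -3361819/247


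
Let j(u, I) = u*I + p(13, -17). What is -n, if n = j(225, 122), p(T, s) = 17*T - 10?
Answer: -27661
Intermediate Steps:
p(T, s) = -10 + 17*T
j(u, I) = 211 + I*u (j(u, I) = u*I + (-10 + 17*13) = I*u + (-10 + 221) = I*u + 211 = 211 + I*u)
n = 27661 (n = 211 + 122*225 = 211 + 27450 = 27661)
-n = -1*27661 = -27661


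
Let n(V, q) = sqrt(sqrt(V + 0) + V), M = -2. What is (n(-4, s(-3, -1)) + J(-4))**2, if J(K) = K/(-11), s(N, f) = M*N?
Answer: (4 + 11*sqrt(2)*sqrt(-2 + I))**2/121 ≈ -3.5144 + 3.4969*I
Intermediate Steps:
s(N, f) = -2*N
J(K) = -K/11 (J(K) = K*(-1/11) = -K/11)
n(V, q) = sqrt(V + sqrt(V)) (n(V, q) = sqrt(sqrt(V) + V) = sqrt(V + sqrt(V)))
(n(-4, s(-3, -1)) + J(-4))**2 = (sqrt(-4 + sqrt(-4)) - 1/11*(-4))**2 = (sqrt(-4 + 2*I) + 4/11)**2 = (4/11 + sqrt(-4 + 2*I))**2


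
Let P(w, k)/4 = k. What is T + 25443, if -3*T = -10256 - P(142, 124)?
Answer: 29027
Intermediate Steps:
P(w, k) = 4*k
T = 3584 (T = -(-10256 - 4*124)/3 = -(-10256 - 1*496)/3 = -(-10256 - 496)/3 = -⅓*(-10752) = 3584)
T + 25443 = 3584 + 25443 = 29027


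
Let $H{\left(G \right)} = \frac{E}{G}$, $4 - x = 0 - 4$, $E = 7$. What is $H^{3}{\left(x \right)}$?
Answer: $\frac{343}{512} \approx 0.66992$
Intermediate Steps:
$x = 8$ ($x = 4 - \left(0 - 4\right) = 4 - -4 = 4 + 4 = 8$)
$H{\left(G \right)} = \frac{7}{G}$
$H^{3}{\left(x \right)} = \left(\frac{7}{8}\right)^{3} = \frac{343}{512}$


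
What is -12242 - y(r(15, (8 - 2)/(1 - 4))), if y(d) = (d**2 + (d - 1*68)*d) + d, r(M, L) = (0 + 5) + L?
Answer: -12059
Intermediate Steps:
r(M, L) = 5 + L
y(d) = d + d**2 + d*(-68 + d) (y(d) = (d**2 + (d - 68)*d) + d = (d**2 + (-68 + d)*d) + d = (d**2 + d*(-68 + d)) + d = d + d**2 + d*(-68 + d))
-12242 - y(r(15, (8 - 2)/(1 - 4))) = -12242 - (5 + (8 - 2)/(1 - 4))*(-67 + 2*(5 + (8 - 2)/(1 - 4))) = -12242 - (5 + 6/(-3))*(-67 + 2*(5 + 6/(-3))) = -12242 - (5 + 6*(-1/3))*(-67 + 2*(5 + 6*(-1/3))) = -12242 - (5 - 2)*(-67 + 2*(5 - 2)) = -12242 - 3*(-67 + 2*3) = -12242 - 3*(-67 + 6) = -12242 - 3*(-61) = -12242 - 1*(-183) = -12242 + 183 = -12059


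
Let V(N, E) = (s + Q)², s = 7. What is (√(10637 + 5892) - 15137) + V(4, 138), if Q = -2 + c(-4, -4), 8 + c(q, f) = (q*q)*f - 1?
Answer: -10513 + √16529 ≈ -10384.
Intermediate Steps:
c(q, f) = -9 + f*q² (c(q, f) = -8 + ((q*q)*f - 1) = -8 + (q²*f - 1) = -8 + (f*q² - 1) = -8 + (-1 + f*q²) = -9 + f*q²)
Q = -75 (Q = -2 + (-9 - 4*(-4)²) = -2 + (-9 - 4*16) = -2 + (-9 - 64) = -2 - 73 = -75)
V(N, E) = 4624 (V(N, E) = (7 - 75)² = (-68)² = 4624)
(√(10637 + 5892) - 15137) + V(4, 138) = (√(10637 + 5892) - 15137) + 4624 = (√16529 - 15137) + 4624 = (-15137 + √16529) + 4624 = -10513 + √16529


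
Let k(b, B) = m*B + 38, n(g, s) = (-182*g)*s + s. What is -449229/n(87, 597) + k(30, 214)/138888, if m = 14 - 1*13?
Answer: 599763863/12155659086 ≈ 0.049340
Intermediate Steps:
n(g, s) = s - 182*g*s (n(g, s) = -182*g*s + s = s - 182*g*s)
m = 1 (m = 14 - 13 = 1)
k(b, B) = 38 + B (k(b, B) = 1*B + 38 = B + 38 = 38 + B)
-449229/n(87, 597) + k(30, 214)/138888 = -449229*1/(597*(1 - 182*87)) + (38 + 214)/138888 = -449229*1/(597*(1 - 15834)) + 252*(1/138888) = -449229/(597*(-15833)) + 7/3858 = -449229/(-9452301) + 7/3858 = -449229*(-1/9452301) + 7/3858 = 149743/3150767 + 7/3858 = 599763863/12155659086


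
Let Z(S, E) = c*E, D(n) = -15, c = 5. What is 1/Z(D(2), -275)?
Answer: -1/1375 ≈ -0.00072727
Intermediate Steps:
Z(S, E) = 5*E
1/Z(D(2), -275) = 1/(5*(-275)) = 1/(-1375) = -1/1375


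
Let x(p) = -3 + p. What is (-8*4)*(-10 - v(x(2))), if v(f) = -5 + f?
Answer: 128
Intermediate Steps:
(-8*4)*(-10 - v(x(2))) = (-8*4)*(-10 - (-5 + (-3 + 2))) = -32*(-10 - (-5 - 1)) = -32*(-10 - 1*(-6)) = -32*(-10 + 6) = -32*(-4) = 128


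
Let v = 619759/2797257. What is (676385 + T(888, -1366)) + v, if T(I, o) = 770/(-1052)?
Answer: 995203176596359/1471357182 ≈ 6.7638e+5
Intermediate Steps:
T(I, o) = -385/526 (T(I, o) = 770*(-1/1052) = -385/526)
v = 619759/2797257 (v = 619759*(1/2797257) = 619759/2797257 ≈ 0.22156)
(676385 + T(888, -1366)) + v = (676385 - 385/526) + 619759/2797257 = 355778125/526 + 619759/2797257 = 995203176596359/1471357182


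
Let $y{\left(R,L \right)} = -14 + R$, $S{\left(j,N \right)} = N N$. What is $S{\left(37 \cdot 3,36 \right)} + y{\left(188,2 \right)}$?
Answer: $1470$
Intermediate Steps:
$S{\left(j,N \right)} = N^{2}$
$S{\left(37 \cdot 3,36 \right)} + y{\left(188,2 \right)} = 36^{2} + \left(-14 + 188\right) = 1296 + 174 = 1470$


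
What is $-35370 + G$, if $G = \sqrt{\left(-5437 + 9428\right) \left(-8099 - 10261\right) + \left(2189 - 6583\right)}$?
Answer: $-35370 + i \sqrt{73279154} \approx -35370.0 + 8560.3 i$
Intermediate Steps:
$G = i \sqrt{73279154}$ ($G = \sqrt{3991 \left(-18360\right) + \left(2189 - 6583\right)} = \sqrt{-73274760 - 4394} = \sqrt{-73279154} = i \sqrt{73279154} \approx 8560.3 i$)
$-35370 + G = -35370 + i \sqrt{73279154}$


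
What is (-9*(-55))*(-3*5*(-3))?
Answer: 22275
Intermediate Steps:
(-9*(-55))*(-3*5*(-3)) = 495*(-15*(-3)) = 495*45 = 22275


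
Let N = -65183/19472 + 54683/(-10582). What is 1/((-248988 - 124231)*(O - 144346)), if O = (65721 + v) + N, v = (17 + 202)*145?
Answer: 253136/4428855436380977 ≈ 5.7156e-11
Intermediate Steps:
N = -877276941/103026352 (N = -65183*1/19472 + 54683*(-1/10582) = -65183/19472 - 54683/10582 = -877276941/103026352 ≈ -8.5151)
v = 31755 (v = 219*145 = 31755)
O = 10041719410611/103026352 (O = (65721 + 31755) - 877276941/103026352 = 97476 - 877276941/103026352 = 10041719410611/103026352 ≈ 97468.)
1/((-248988 - 124231)*(O - 144346)) = 1/((-248988 - 124231)*(10041719410611/103026352 - 144346)) = 1/(-373219*(-4829722395181/103026352)) = 1/(4428855436380977/253136) = 253136/4428855436380977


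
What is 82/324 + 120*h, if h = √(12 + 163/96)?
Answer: 41/162 + 5*√7890 ≈ 444.38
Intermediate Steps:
h = √7890/24 (h = √(12 + 163*(1/96)) = √(12 + 163/96) = √(1315/96) = √7890/24 ≈ 3.7011)
82/324 + 120*h = 82/324 + 120*(√7890/24) = 82*(1/324) + 5*√7890 = 41/162 + 5*√7890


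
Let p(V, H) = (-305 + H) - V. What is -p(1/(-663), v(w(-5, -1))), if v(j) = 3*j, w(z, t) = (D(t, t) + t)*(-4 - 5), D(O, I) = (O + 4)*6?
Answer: 506531/663 ≈ 764.00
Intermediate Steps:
D(O, I) = 24 + 6*O (D(O, I) = (4 + O)*6 = 24 + 6*O)
w(z, t) = -216 - 63*t (w(z, t) = ((24 + 6*t) + t)*(-4 - 5) = (24 + 7*t)*(-9) = -216 - 63*t)
p(V, H) = -305 + H - V
-p(1/(-663), v(w(-5, -1))) = -(-305 + 3*(-216 - 63*(-1)) - 1/(-663)) = -(-305 + 3*(-216 + 63) - 1*(-1/663)) = -(-305 + 3*(-153) + 1/663) = -(-305 - 459 + 1/663) = -1*(-506531/663) = 506531/663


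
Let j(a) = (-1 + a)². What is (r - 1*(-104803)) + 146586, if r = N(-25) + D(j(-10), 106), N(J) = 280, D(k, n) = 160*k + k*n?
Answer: 283855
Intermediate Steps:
r = 32466 (r = 280 + (-1 - 10)²*(160 + 106) = 280 + (-11)²*266 = 280 + 121*266 = 280 + 32186 = 32466)
(r - 1*(-104803)) + 146586 = (32466 - 1*(-104803)) + 146586 = (32466 + 104803) + 146586 = 137269 + 146586 = 283855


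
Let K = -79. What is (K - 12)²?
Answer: 8281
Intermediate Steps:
(K - 12)² = (-79 - 12)² = (-91)² = 8281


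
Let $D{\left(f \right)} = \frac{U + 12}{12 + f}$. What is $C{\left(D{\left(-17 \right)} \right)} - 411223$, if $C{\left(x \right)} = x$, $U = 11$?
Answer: $- \frac{2056138}{5} \approx -4.1123 \cdot 10^{5}$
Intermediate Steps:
$D{\left(f \right)} = \frac{23}{12 + f}$ ($D{\left(f \right)} = \frac{11 + 12}{12 + f} = \frac{23}{12 + f}$)
$C{\left(D{\left(-17 \right)} \right)} - 411223 = \frac{23}{12 - 17} - 411223 = \frac{23}{-5} - 411223 = 23 \left(- \frac{1}{5}\right) - 411223 = - \frac{23}{5} - 411223 = - \frac{2056138}{5}$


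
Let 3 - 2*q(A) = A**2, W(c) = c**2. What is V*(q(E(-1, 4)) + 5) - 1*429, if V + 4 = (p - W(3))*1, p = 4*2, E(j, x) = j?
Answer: -459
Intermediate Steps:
p = 8
V = -5 (V = -4 + (8 - 1*3**2)*1 = -4 + (8 - 1*9)*1 = -4 + (8 - 9)*1 = -4 - 1*1 = -4 - 1 = -5)
q(A) = 3/2 - A**2/2
V*(q(E(-1, 4)) + 5) - 1*429 = -5*((3/2 - 1/2*(-1)**2) + 5) - 1*429 = -5*((3/2 - 1/2*1) + 5) - 429 = -5*((3/2 - 1/2) + 5) - 429 = -5*(1 + 5) - 429 = -5*6 - 429 = -30 - 429 = -459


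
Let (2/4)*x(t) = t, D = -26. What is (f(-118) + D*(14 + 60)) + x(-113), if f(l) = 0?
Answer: -2150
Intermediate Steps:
x(t) = 2*t
(f(-118) + D*(14 + 60)) + x(-113) = (0 - 26*(14 + 60)) + 2*(-113) = (0 - 26*74) - 226 = (0 - 1924) - 226 = -1924 - 226 = -2150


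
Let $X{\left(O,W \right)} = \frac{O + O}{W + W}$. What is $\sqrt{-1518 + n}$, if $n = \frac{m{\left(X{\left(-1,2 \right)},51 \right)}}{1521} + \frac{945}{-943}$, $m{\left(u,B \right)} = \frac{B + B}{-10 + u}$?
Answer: $\frac{i \sqrt{100672043861417}}{257439} \approx 38.974 i$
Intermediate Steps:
$X{\left(O,W \right)} = \frac{O}{W}$ ($X{\left(O,W \right)} = \frac{2 O}{2 W} = 2 O \frac{1}{2 W} = \frac{O}{W}$)
$m{\left(u,B \right)} = \frac{2 B}{-10 + u}$
$n = - \frac{10125539}{10040121}$ ($n = \frac{2 \cdot 51 \frac{1}{-10 - \frac{1}{2}}}{1521} + \frac{945}{-943} = 2 \cdot 51 \frac{1}{-10 - \frac{1}{2}} \cdot \frac{1}{1521} + 945 \left(- \frac{1}{943}\right) = 2 \cdot 51 \frac{1}{-10 - \frac{1}{2}} \cdot \frac{1}{1521} - \frac{945}{943} = 2 \cdot 51 \frac{1}{- \frac{21}{2}} \cdot \frac{1}{1521} - \frac{945}{943} = 2 \cdot 51 \left(- \frac{2}{21}\right) \frac{1}{1521} - \frac{945}{943} = \left(- \frac{68}{7}\right) \frac{1}{1521} - \frac{945}{943} = - \frac{68}{10647} - \frac{945}{943} = - \frac{10125539}{10040121} \approx -1.0085$)
$\sqrt{-1518 + n} = \sqrt{-1518 - \frac{10125539}{10040121}} = \sqrt{- \frac{15251029217}{10040121}} = \frac{i \sqrt{100672043861417}}{257439}$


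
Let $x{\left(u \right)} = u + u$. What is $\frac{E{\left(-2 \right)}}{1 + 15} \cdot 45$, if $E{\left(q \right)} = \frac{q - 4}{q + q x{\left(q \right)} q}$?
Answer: $\frac{15}{16} \approx 0.9375$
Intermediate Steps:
$x{\left(u \right)} = 2 u$
$E{\left(q \right)} = \frac{-4 + q}{q + 2 q^{3}}$ ($E{\left(q \right)} = \frac{q - 4}{q + q 2 q q} = \frac{-4 + q}{q + 2 q^{2} q} = \frac{-4 + q}{q + 2 q^{3}}$)
$\frac{E{\left(-2 \right)}}{1 + 15} \cdot 45 = \frac{\frac{1}{-2 + 2 \left(-2\right)^{3}} \left(-4 - 2\right)}{1 + 15} \cdot 45 = \frac{\frac{1}{-2 + 2 \left(-8\right)} \left(-6\right)}{16} \cdot 45 = \frac{\frac{1}{-2 - 16} \left(-6\right)}{16} \cdot 45 = \frac{\frac{1}{-18} \left(-6\right)}{16} \cdot 45 = \frac{\left(- \frac{1}{18}\right) \left(-6\right)}{16} \cdot 45 = \frac{1}{16} \cdot \frac{1}{3} \cdot 45 = \frac{1}{48} \cdot 45 = \frac{15}{16}$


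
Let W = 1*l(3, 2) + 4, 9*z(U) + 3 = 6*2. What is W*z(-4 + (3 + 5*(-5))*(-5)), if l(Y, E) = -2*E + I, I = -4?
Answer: -4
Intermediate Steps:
l(Y, E) = -4 - 2*E (l(Y, E) = -2*E - 4 = -4 - 2*E)
z(U) = 1 (z(U) = -1/3 + (6*2)/9 = -1/3 + (1/9)*12 = -1/3 + 4/3 = 1)
W = -4 (W = 1*(-4 - 2*2) + 4 = 1*(-4 - 4) + 4 = 1*(-8) + 4 = -8 + 4 = -4)
W*z(-4 + (3 + 5*(-5))*(-5)) = -4*1 = -4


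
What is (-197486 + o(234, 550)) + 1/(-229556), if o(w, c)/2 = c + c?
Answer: -44829073017/229556 ≈ -1.9529e+5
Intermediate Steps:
o(w, c) = 4*c (o(w, c) = 2*(c + c) = 2*(2*c) = 4*c)
(-197486 + o(234, 550)) + 1/(-229556) = (-197486 + 4*550) + 1/(-229556) = (-197486 + 2200) - 1/229556 = -195286 - 1/229556 = -44829073017/229556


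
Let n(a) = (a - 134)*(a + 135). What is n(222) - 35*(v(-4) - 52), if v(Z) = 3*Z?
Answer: 33656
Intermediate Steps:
n(a) = (-134 + a)*(135 + a)
n(222) - 35*(v(-4) - 52) = (-18090 + 222 + 222²) - 35*(3*(-4) - 52) = (-18090 + 222 + 49284) - 35*(-12 - 52) = 31416 - 35*(-64) = 31416 - 1*(-2240) = 31416 + 2240 = 33656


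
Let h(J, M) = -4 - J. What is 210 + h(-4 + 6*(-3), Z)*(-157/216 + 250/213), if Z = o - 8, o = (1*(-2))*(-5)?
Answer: 185773/852 ≈ 218.04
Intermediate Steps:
o = 10 (o = -2*(-5) = 10)
Z = 2 (Z = 10 - 8 = 2)
210 + h(-4 + 6*(-3), Z)*(-157/216 + 250/213) = 210 + (-4 - (-4 + 6*(-3)))*(-157/216 + 250/213) = 210 + (-4 - (-4 - 18))*(-157*1/216 + 250*(1/213)) = 210 + (-4 - 1*(-22))*(-157/216 + 250/213) = 210 + (-4 + 22)*(6853/15336) = 210 + 18*(6853/15336) = 210 + 6853/852 = 185773/852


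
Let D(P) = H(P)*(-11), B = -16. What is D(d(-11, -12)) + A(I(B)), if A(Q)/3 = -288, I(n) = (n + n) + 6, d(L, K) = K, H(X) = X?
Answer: -732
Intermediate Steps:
I(n) = 6 + 2*n (I(n) = 2*n + 6 = 6 + 2*n)
A(Q) = -864 (A(Q) = 3*(-288) = -864)
D(P) = -11*P (D(P) = P*(-11) = -11*P)
D(d(-11, -12)) + A(I(B)) = -11*(-12) - 864 = 132 - 864 = -732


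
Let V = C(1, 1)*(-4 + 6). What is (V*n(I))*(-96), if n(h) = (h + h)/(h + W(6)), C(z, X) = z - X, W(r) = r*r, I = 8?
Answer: 0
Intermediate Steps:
W(r) = r**2
n(h) = 2*h/(36 + h) (n(h) = (h + h)/(h + 6**2) = (2*h)/(h + 36) = (2*h)/(36 + h) = 2*h/(36 + h))
V = 0 (V = (1 - 1*1)*(-4 + 6) = (1 - 1)*2 = 0*2 = 0)
(V*n(I))*(-96) = (0*(2*8/(36 + 8)))*(-96) = (0*(2*8/44))*(-96) = (0*(2*8*(1/44)))*(-96) = (0*(4/11))*(-96) = 0*(-96) = 0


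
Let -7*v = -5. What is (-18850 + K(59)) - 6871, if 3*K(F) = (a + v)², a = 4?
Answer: -1259966/49 ≈ -25714.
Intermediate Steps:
v = 5/7 (v = -⅐*(-5) = 5/7 ≈ 0.71429)
K(F) = 363/49 (K(F) = (4 + 5/7)²/3 = (33/7)²/3 = (⅓)*(1089/49) = 363/49)
(-18850 + K(59)) - 6871 = (-18850 + 363/49) - 6871 = -923287/49 - 6871 = -1259966/49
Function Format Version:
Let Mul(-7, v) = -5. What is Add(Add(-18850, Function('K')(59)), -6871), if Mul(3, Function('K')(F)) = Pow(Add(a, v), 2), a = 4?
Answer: Rational(-1259966, 49) ≈ -25714.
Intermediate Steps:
v = Rational(5, 7) (v = Mul(Rational(-1, 7), -5) = Rational(5, 7) ≈ 0.71429)
Function('K')(F) = Rational(363, 49) (Function('K')(F) = Mul(Rational(1, 3), Pow(Add(4, Rational(5, 7)), 2)) = Mul(Rational(1, 3), Pow(Rational(33, 7), 2)) = Mul(Rational(1, 3), Rational(1089, 49)) = Rational(363, 49))
Add(Add(-18850, Function('K')(59)), -6871) = Add(Add(-18850, Rational(363, 49)), -6871) = Add(Rational(-923287, 49), -6871) = Rational(-1259966, 49)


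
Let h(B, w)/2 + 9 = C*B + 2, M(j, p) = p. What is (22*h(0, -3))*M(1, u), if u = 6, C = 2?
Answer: -1848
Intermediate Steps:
h(B, w) = -14 + 4*B (h(B, w) = -18 + 2*(2*B + 2) = -18 + 2*(2 + 2*B) = -18 + (4 + 4*B) = -14 + 4*B)
(22*h(0, -3))*M(1, u) = (22*(-14 + 4*0))*6 = (22*(-14 + 0))*6 = (22*(-14))*6 = -308*6 = -1848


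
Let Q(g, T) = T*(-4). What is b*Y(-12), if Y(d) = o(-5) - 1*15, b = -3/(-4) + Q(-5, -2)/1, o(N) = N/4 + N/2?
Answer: -2625/16 ≈ -164.06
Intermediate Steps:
Q(g, T) = -4*T
o(N) = 3*N/4 (o(N) = N*(¼) + N*(½) = N/4 + N/2 = 3*N/4)
b = 35/4 (b = -3/(-4) - 4*(-2)/1 = -3*(-¼) + 8*1 = ¾ + 8 = 35/4 ≈ 8.7500)
Y(d) = -75/4 (Y(d) = (¾)*(-5) - 1*15 = -15/4 - 15 = -75/4)
b*Y(-12) = (35/4)*(-75/4) = -2625/16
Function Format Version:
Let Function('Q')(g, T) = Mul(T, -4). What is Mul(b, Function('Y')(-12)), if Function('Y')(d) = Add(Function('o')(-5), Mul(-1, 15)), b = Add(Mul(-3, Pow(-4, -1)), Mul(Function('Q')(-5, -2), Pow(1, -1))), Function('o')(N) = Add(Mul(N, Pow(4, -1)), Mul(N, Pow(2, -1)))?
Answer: Rational(-2625, 16) ≈ -164.06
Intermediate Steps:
Function('Q')(g, T) = Mul(-4, T)
Function('o')(N) = Mul(Rational(3, 4), N) (Function('o')(N) = Add(Mul(N, Rational(1, 4)), Mul(N, Rational(1, 2))) = Add(Mul(Rational(1, 4), N), Mul(Rational(1, 2), N)) = Mul(Rational(3, 4), N))
b = Rational(35, 4) (b = Add(Mul(-3, Pow(-4, -1)), Mul(Mul(-4, -2), Pow(1, -1))) = Add(Mul(-3, Rational(-1, 4)), Mul(8, 1)) = Add(Rational(3, 4), 8) = Rational(35, 4) ≈ 8.7500)
Function('Y')(d) = Rational(-75, 4) (Function('Y')(d) = Add(Mul(Rational(3, 4), -5), Mul(-1, 15)) = Add(Rational(-15, 4), -15) = Rational(-75, 4))
Mul(b, Function('Y')(-12)) = Mul(Rational(35, 4), Rational(-75, 4)) = Rational(-2625, 16)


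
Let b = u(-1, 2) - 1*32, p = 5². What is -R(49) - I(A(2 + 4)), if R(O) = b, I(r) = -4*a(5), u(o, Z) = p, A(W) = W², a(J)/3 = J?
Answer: 67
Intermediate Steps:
a(J) = 3*J
p = 25
u(o, Z) = 25
I(r) = -60 (I(r) = -12*5 = -4*15 = -60)
b = -7 (b = 25 - 1*32 = 25 - 32 = -7)
R(O) = -7
-R(49) - I(A(2 + 4)) = -1*(-7) - 1*(-60) = 7 + 60 = 67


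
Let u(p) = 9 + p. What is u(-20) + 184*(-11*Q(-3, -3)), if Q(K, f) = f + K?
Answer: 12133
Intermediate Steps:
Q(K, f) = K + f
u(-20) + 184*(-11*Q(-3, -3)) = (9 - 20) + 184*(-11*(-3 - 3)) = -11 + 184*(-11*(-6)) = -11 + 184*66 = -11 + 12144 = 12133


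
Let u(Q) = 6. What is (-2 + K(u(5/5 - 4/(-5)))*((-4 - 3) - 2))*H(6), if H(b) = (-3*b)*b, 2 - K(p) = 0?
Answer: 2160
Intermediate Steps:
K(p) = 2 (K(p) = 2 - 1*0 = 2 + 0 = 2)
H(b) = -3*b**2
(-2 + K(u(5/5 - 4/(-5)))*((-4 - 3) - 2))*H(6) = (-2 + 2*((-4 - 3) - 2))*(-3*6**2) = (-2 + 2*(-7 - 2))*(-3*36) = (-2 + 2*(-9))*(-108) = (-2 - 18)*(-108) = -20*(-108) = 2160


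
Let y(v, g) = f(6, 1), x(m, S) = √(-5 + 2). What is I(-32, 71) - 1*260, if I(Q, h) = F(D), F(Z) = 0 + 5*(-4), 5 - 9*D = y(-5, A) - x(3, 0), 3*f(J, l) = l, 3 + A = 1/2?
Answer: -280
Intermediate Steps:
x(m, S) = I*√3 (x(m, S) = √(-3) = I*√3)
A = -5/2 (A = -3 + 1/2 = -3 + 1*(½) = -3 + ½ = -5/2 ≈ -2.5000)
f(J, l) = l/3
y(v, g) = ⅓ (y(v, g) = (⅓)*1 = ⅓)
D = 14/27 + I*√3/9 (D = 5/9 - (⅓ - I*√3)/9 = 5/9 + (-1/27 + I*√3/9) = 14/27 + I*√3/9 ≈ 0.51852 + 0.19245*I)
F(Z) = -20 (F(Z) = 0 - 20 = -20)
I(Q, h) = -20
I(-32, 71) - 1*260 = -20 - 1*260 = -20 - 260 = -280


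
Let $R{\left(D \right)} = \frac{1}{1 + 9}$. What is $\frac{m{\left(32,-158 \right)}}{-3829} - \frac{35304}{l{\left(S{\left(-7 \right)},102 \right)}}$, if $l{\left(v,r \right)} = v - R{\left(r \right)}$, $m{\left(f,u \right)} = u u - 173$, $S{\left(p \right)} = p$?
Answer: $\frac{1350029999}{271859} \approx 4965.9$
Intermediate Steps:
$R{\left(D \right)} = \frac{1}{10}$
$m{\left(f,u \right)} = -173 + u^{2}$ ($m{\left(f,u \right)} = u^{2} - 173 = -173 + u^{2}$)
$l{\left(v,r \right)} = - \frac{1}{10} + v$ ($l{\left(v,r \right)} = v - \frac{1}{10} = - \frac{1}{10} + v$)
$\frac{m{\left(32,-158 \right)}}{-3829} - \frac{35304}{l{\left(S{\left(-7 \right)},102 \right)}} = \frac{-173 + \left(-158\right)^{2}}{-3829} - \frac{35304}{- \frac{1}{10} - 7} = \left(-173 + 24964\right) \left(- \frac{1}{3829}\right) - \frac{35304}{- \frac{71}{10}} = 24791 \left(- \frac{1}{3829}\right) - - \frac{353040}{71} = - \frac{24791}{3829} + \frac{353040}{71} = \frac{1350029999}{271859}$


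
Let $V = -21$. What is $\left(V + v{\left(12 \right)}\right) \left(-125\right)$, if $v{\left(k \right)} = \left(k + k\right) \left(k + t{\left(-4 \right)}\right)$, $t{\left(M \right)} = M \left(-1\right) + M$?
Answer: $-33375$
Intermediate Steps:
$t{\left(M \right)} = 0$ ($t{\left(M \right)} = - M + M = 0$)
$v{\left(k \right)} = 2 k^{2}$ ($v{\left(k \right)} = \left(k + k\right) \left(k + 0\right) = 2 k k = 2 k^{2}$)
$\left(V + v{\left(12 \right)}\right) \left(-125\right) = \left(-21 + 2 \cdot 12^{2}\right) \left(-125\right) = \left(-21 + 2 \cdot 144\right) \left(-125\right) = \left(-21 + 288\right) \left(-125\right) = 267 \left(-125\right) = -33375$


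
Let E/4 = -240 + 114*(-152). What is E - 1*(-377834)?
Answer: 307562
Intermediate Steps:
E = -70272 (E = 4*(-240 + 114*(-152)) = 4*(-240 - 17328) = 4*(-17568) = -70272)
E - 1*(-377834) = -70272 - 1*(-377834) = -70272 + 377834 = 307562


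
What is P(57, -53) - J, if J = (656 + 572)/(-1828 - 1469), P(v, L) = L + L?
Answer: -348254/3297 ≈ -105.63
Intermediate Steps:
P(v, L) = 2*L
J = -1228/3297 (J = 1228/(-3297) = 1228*(-1/3297) = -1228/3297 ≈ -0.37246)
P(57, -53) - J = 2*(-53) - 1*(-1228/3297) = -106 + 1228/3297 = -348254/3297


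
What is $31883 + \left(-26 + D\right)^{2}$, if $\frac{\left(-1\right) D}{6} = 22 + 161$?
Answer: $1295259$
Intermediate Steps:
$D = -1098$ ($D = - 6 \left(22 + 161\right) = \left(-6\right) 183 = -1098$)
$31883 + \left(-26 + D\right)^{2} = 31883 + \left(-26 - 1098\right)^{2} = 31883 + \left(-1124\right)^{2} = 31883 + 1263376 = 1295259$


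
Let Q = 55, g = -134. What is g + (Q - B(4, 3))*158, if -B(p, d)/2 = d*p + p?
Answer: 13612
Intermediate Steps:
B(p, d) = -2*p - 2*d*p (B(p, d) = -2*(d*p + p) = -2*(p + d*p) = -2*p - 2*d*p)
g + (Q - B(4, 3))*158 = -134 + (55 - (-2)*4*(1 + 3))*158 = -134 + (55 - (-2)*4*4)*158 = -134 + (55 - 1*(-32))*158 = -134 + (55 + 32)*158 = -134 + 87*158 = -134 + 13746 = 13612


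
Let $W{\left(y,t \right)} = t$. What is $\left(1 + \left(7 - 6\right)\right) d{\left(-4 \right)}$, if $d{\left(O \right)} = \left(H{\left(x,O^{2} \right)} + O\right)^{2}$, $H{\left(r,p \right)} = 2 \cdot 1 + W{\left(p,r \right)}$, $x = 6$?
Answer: $32$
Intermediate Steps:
$H{\left(r,p \right)} = 2 + r$ ($H{\left(r,p \right)} = 2 \cdot 1 + r = 2 + r$)
$d{\left(O \right)} = \left(8 + O\right)^{2}$ ($d{\left(O \right)} = \left(\left(2 + 6\right) + O\right)^{2} = \left(8 + O\right)^{2}$)
$\left(1 + \left(7 - 6\right)\right) d{\left(-4 \right)} = \left(1 + \left(7 - 6\right)\right) \left(8 - 4\right)^{2} = \left(1 + \left(7 - 6\right)\right) 4^{2} = \left(1 + 1\right) 16 = 2 \cdot 16 = 32$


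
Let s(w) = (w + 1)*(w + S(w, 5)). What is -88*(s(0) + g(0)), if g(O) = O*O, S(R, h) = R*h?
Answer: 0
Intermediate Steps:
s(w) = 6*w*(1 + w) (s(w) = (w + 1)*(w + w*5) = (1 + w)*(w + 5*w) = (1 + w)*(6*w) = 6*w*(1 + w))
g(O) = O**2
-88*(s(0) + g(0)) = -88*(6*0*(1 + 0) + 0**2) = -88*(6*0*1 + 0) = -88*(0 + 0) = -88*0 = 0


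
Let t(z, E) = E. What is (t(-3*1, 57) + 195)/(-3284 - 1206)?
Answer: -126/2245 ≈ -0.056125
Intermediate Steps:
(t(-3*1, 57) + 195)/(-3284 - 1206) = (57 + 195)/(-3284 - 1206) = 252/(-4490) = 252*(-1/4490) = -126/2245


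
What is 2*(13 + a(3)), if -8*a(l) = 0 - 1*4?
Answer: 27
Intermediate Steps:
a(l) = ½ (a(l) = -(0 - 1*4)/8 = -(0 - 4)/8 = -⅛*(-4) = ½)
2*(13 + a(3)) = 2*(13 + ½) = 2*(27/2) = 27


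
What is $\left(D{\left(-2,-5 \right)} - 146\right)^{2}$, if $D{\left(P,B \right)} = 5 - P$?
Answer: $19321$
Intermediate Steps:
$\left(D{\left(-2,-5 \right)} - 146\right)^{2} = \left(\left(5 - -2\right) - 146\right)^{2} = \left(\left(5 + 2\right) - 146\right)^{2} = \left(7 - 146\right)^{2} = \left(-139\right)^{2} = 19321$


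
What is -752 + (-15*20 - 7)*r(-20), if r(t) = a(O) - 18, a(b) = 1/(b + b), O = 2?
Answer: 18789/4 ≈ 4697.3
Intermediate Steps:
a(b) = 1/(2*b)
r(t) = -71/4 (r(t) = (½)/2 - 18 = (½)*(½) - 18 = ¼ - 18 = -71/4)
-752 + (-15*20 - 7)*r(-20) = -752 + (-15*20 - 7)*(-71/4) = -752 + (-300 - 7)*(-71/4) = -752 - 307*(-71/4) = -752 + 21797/4 = 18789/4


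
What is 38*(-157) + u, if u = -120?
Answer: -6086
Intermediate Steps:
38*(-157) + u = 38*(-157) - 120 = -5966 - 120 = -6086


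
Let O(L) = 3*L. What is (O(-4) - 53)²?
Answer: 4225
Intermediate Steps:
(O(-4) - 53)² = (3*(-4) - 53)² = (-12 - 53)² = (-65)² = 4225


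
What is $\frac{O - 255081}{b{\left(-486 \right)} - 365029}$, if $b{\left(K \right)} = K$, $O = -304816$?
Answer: $\frac{559897}{365515} \approx 1.5318$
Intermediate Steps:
$\frac{O - 255081}{b{\left(-486 \right)} - 365029} = \frac{-304816 - 255081}{-486 - 365029} = - \frac{559897}{-365515} = \left(-559897\right) \left(- \frac{1}{365515}\right) = \frac{559897}{365515}$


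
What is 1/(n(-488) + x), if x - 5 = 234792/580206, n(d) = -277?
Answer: -96701/26263540 ≈ -0.0036820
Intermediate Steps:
x = 522637/96701 (x = 5 + 234792/580206 = 5 + 234792*(1/580206) = 5 + 39132/96701 = 522637/96701 ≈ 5.4047)
1/(n(-488) + x) = 1/(-277 + 522637/96701) = 1/(-26263540/96701) = -96701/26263540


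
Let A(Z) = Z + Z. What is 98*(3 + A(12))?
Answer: 2646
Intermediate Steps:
A(Z) = 2*Z
98*(3 + A(12)) = 98*(3 + 2*12) = 98*(3 + 24) = 98*27 = 2646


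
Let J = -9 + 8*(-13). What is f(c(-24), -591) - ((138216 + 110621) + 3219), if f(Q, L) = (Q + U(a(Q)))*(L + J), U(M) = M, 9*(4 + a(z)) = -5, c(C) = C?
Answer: -2087576/9 ≈ -2.3195e+5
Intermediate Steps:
a(z) = -41/9 (a(z) = -4 + (⅑)*(-5) = -4 - 5/9 = -41/9)
J = -113 (J = -9 - 104 = -113)
f(Q, L) = (-113 + L)*(-41/9 + Q) (f(Q, L) = (Q - 41/9)*(L - 113) = (-41/9 + Q)*(-113 + L) = (-113 + L)*(-41/9 + Q))
f(c(-24), -591) - ((138216 + 110621) + 3219) = (4633/9 - 113*(-24) - 41/9*(-591) - 591*(-24)) - ((138216 + 110621) + 3219) = (4633/9 + 2712 + 8077/3 + 14184) - (248837 + 3219) = 180928/9 - 1*252056 = 180928/9 - 252056 = -2087576/9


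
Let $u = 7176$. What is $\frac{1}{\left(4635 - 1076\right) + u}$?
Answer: $\frac{1}{10735} \approx 9.3153 \cdot 10^{-5}$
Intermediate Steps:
$\frac{1}{\left(4635 - 1076\right) + u} = \frac{1}{\left(4635 - 1076\right) + 7176} = \frac{1}{3559 + 7176} = \frac{1}{10735}$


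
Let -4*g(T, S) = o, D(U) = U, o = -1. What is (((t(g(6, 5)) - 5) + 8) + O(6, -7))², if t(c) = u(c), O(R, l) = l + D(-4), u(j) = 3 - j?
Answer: 441/16 ≈ 27.563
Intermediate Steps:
g(T, S) = ¼ (g(T, S) = -¼*(-1) = ¼)
O(R, l) = -4 + l (O(R, l) = l - 4 = -4 + l)
t(c) = 3 - c
(((t(g(6, 5)) - 5) + 8) + O(6, -7))² = ((((3 - 1*¼) - 5) + 8) + (-4 - 7))² = ((((3 - ¼) - 5) + 8) - 11)² = (((11/4 - 5) + 8) - 11)² = ((-9/4 + 8) - 11)² = (23/4 - 11)² = (-21/4)² = 441/16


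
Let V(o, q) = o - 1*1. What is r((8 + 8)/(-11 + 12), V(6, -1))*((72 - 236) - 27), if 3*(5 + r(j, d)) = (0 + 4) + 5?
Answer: 382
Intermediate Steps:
V(o, q) = -1 + o (V(o, q) = o - 1 = -1 + o)
r(j, d) = -2 (r(j, d) = -5 + ((0 + 4) + 5)/3 = -5 + (4 + 5)/3 = -5 + (⅓)*9 = -5 + 3 = -2)
r((8 + 8)/(-11 + 12), V(6, -1))*((72 - 236) - 27) = -2*((72 - 236) - 27) = -2*(-164 - 27) = -2*(-191) = 382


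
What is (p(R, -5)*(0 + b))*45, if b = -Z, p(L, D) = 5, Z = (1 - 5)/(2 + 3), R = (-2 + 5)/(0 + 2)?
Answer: 180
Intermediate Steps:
R = 3/2 ≈ 1.5000
Z = -4/5 ≈ -0.80000
b = 4/5 (b = -1*(-4/5) = 4/5 ≈ 0.80000)
(p(R, -5)*(0 + b))*45 = (5*(0 + 4/5))*45 = (5*(4/5))*45 = 4*45 = 180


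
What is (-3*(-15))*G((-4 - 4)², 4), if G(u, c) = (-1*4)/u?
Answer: -45/16 ≈ -2.8125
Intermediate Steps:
G(u, c) = -4/u
(-3*(-15))*G((-4 - 4)², 4) = (-3*(-15))*(-4/(-4 - 4)²) = 45*(-4/((-8)²)) = 45*(-4/64) = 45*(-4*1/64) = 45*(-1/16) = -45/16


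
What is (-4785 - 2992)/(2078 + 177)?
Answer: -707/205 ≈ -3.4488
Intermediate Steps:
(-4785 - 2992)/(2078 + 177) = -7777/2255 = -7777*1/2255 = -707/205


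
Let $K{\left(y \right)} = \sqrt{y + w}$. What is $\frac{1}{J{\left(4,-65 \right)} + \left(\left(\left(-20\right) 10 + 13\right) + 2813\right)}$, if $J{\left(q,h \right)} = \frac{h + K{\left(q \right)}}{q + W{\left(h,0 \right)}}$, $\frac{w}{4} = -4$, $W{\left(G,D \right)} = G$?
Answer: $\frac{3258437}{8560127671} + \frac{122 i \sqrt{3}}{25680383013} \approx 0.00038065 + 8.2285 \cdot 10^{-9} i$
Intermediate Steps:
$w = -16$ ($w = 4 \left(-4\right) = -16$)
$K{\left(y \right)} = \sqrt{-16 + y}$ ($K{\left(y \right)} = \sqrt{y - 16} = \sqrt{-16 + y}$)
$J{\left(q,h \right)} = \frac{h + \sqrt{-16 + q}}{h + q}$ ($J{\left(q,h \right)} = \frac{h + \sqrt{-16 + q}}{q + h} = \frac{h + \sqrt{-16 + q}}{h + q}$)
$\frac{1}{J{\left(4,-65 \right)} + \left(\left(\left(-20\right) 10 + 13\right) + 2813\right)} = \frac{1}{\frac{-65 + \sqrt{-16 + 4}}{-65 + 4} + \left(\left(\left(-20\right) 10 + 13\right) + 2813\right)} = \frac{1}{\frac{-65 + \sqrt{-12}}{-61} + \left(\left(-200 + 13\right) + 2813\right)} = \frac{1}{- \frac{-65 + 2 i \sqrt{3}}{61} + \left(-187 + 2813\right)} = \frac{1}{\left(\frac{65}{61} - \frac{2 i \sqrt{3}}{61}\right) + 2626} = \frac{1}{\frac{160251}{61} - \frac{2 i \sqrt{3}}{61}}$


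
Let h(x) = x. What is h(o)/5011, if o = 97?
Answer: 97/5011 ≈ 0.019357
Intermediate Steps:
h(o)/5011 = 97/5011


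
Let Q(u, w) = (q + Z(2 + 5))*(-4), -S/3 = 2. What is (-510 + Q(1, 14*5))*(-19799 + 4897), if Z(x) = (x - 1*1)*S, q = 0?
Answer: 5454132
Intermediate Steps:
S = -6 (S = -3*2 = -6)
Z(x) = 6 - 6*x (Z(x) = (x - 1*1)*(-6) = (x - 1)*(-6) = (-1 + x)*(-6) = 6 - 6*x)
Q(u, w) = 144 (Q(u, w) = (0 + (6 - 6*(2 + 5)))*(-4) = (0 + (6 - 6*7))*(-4) = (0 + (6 - 42))*(-4) = (0 - 36)*(-4) = -36*(-4) = 144)
(-510 + Q(1, 14*5))*(-19799 + 4897) = (-510 + 144)*(-19799 + 4897) = -366*(-14902) = 5454132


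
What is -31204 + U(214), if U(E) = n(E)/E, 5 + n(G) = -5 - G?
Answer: -3338940/107 ≈ -31205.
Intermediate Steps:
n(G) = -10 - G (n(G) = -5 + (-5 - G) = -10 - G)
U(E) = (-10 - E)/E
-31204 + U(214) = -31204 + (-10 - 1*214)/214 = -31204 + (-10 - 214)/214 = -31204 + (1/214)*(-224) = -31204 - 112/107 = -3338940/107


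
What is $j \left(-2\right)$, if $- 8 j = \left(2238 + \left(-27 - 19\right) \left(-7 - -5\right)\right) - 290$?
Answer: $510$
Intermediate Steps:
$j = -255$ ($j = - \frac{\left(2238 + \left(-27 - 19\right) \left(-7 - -5\right)\right) - 290}{8} = - \frac{\left(2238 - 46 \left(-7 + 5\right)\right) - 290}{8} = - \frac{\left(2238 - -92\right) - 290}{8} = - \frac{\left(2238 + 92\right) - 290}{8} = - \frac{2330 - 290}{8} = \left(- \frac{1}{8}\right) 2040 = -255$)
$j \left(-2\right) = \left(-255\right) \left(-2\right) = 510$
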